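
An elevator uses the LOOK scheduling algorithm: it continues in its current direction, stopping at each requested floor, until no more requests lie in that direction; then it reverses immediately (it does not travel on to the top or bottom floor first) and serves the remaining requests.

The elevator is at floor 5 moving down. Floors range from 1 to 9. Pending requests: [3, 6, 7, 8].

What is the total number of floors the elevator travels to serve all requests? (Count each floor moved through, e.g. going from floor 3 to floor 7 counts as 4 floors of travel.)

Answer: 7

Derivation:
Start at floor 5 moving down, LOOK stop order: [3, 6, 7, 8]
  5 → 3: |3-5| = 2, total = 2
  3 → 6: |6-3| = 3, total = 5
  6 → 7: |7-6| = 1, total = 6
  7 → 8: |8-7| = 1, total = 7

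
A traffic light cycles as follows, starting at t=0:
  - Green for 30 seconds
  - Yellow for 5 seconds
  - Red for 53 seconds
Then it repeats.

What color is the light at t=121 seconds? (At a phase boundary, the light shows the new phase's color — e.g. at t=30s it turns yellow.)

Answer: yellow

Derivation:
Cycle length = 30 + 5 + 53 = 88s
t = 121, phase_t = 121 mod 88 = 33
30 <= 33 < 35 (yellow end) → YELLOW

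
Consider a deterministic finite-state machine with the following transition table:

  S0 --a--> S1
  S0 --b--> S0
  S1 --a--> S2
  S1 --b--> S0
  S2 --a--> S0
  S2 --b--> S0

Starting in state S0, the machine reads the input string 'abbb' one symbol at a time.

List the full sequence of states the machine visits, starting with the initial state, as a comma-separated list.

Start: S0
  read 'a': S0 --a--> S1
  read 'b': S1 --b--> S0
  read 'b': S0 --b--> S0
  read 'b': S0 --b--> S0

Answer: S0, S1, S0, S0, S0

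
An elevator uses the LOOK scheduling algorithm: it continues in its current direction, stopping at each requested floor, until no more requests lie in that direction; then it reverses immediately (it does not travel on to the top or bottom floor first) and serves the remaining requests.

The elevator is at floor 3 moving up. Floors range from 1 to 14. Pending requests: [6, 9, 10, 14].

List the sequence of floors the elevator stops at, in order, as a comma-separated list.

Answer: 6, 9, 10, 14

Derivation:
Current: 3, moving UP
Serve above first (ascending): [6, 9, 10, 14]
Then reverse, serve below (descending): []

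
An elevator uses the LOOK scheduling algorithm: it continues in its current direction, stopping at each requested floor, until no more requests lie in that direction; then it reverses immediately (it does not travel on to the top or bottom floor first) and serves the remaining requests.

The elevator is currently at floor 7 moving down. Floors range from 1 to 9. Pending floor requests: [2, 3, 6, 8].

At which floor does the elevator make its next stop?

Current floor: 7, direction: down
Requests above: [8]
Requests below: [2, 3, 6]
Moving down and requests lie below → nearest below is max([2, 3, 6]) = 6

Answer: 6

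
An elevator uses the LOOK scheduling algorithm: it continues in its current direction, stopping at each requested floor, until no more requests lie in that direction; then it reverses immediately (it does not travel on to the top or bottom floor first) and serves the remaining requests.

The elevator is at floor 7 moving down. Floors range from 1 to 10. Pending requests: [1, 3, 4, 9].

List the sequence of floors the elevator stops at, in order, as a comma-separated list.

Current: 7, moving DOWN
Serve below first (descending): [4, 3, 1]
Then reverse, serve above (ascending): [9]

Answer: 4, 3, 1, 9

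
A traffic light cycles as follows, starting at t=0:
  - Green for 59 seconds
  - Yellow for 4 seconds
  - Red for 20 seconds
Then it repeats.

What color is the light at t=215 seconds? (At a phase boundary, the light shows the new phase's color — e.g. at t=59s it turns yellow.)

Answer: green

Derivation:
Cycle length = 59 + 4 + 20 = 83s
t = 215, phase_t = 215 mod 83 = 49
49 < 59 (green end) → GREEN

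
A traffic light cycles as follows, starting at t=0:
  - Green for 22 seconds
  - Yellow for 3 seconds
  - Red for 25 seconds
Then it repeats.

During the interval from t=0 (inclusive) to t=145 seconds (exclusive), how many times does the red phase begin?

Answer: 3

Derivation:
Cycle = 22+3+25 = 50s
red phase starts at t = k*50 + 25 for k=0,1,2,...
Need k*50+25 < 145 → k < 2.400
k ∈ {0, ..., 2} → 3 starts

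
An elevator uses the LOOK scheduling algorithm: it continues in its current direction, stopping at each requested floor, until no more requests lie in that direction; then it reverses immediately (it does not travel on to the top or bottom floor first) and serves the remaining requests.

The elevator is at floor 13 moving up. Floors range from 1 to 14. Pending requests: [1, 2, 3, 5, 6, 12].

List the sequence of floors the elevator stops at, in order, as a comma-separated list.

Answer: 12, 6, 5, 3, 2, 1

Derivation:
Current: 13, moving UP
Serve above first (ascending): []
Then reverse, serve below (descending): [12, 6, 5, 3, 2, 1]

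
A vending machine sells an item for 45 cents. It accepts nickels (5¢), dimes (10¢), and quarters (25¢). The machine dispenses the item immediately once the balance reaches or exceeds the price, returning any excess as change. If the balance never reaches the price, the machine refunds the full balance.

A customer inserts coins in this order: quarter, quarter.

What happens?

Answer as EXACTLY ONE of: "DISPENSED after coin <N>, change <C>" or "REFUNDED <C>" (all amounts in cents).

Answer: DISPENSED after coin 2, change 5

Derivation:
Price: 45¢
Coin 1 (quarter, 25¢): balance = 25¢
Coin 2 (quarter, 25¢): balance = 50¢
  → balance >= price → DISPENSE, change = 50 - 45 = 5¢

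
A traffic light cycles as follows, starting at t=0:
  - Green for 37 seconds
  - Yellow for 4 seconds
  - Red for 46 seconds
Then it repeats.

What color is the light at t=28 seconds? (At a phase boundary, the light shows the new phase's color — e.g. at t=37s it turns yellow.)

Cycle length = 37 + 4 + 46 = 87s
t = 28, phase_t = 28 mod 87 = 28
28 < 37 (green end) → GREEN

Answer: green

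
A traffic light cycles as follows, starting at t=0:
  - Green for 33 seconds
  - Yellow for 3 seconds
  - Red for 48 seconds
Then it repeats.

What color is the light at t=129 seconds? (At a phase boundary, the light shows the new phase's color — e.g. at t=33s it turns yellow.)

Answer: red

Derivation:
Cycle length = 33 + 3 + 48 = 84s
t = 129, phase_t = 129 mod 84 = 45
45 >= 36 → RED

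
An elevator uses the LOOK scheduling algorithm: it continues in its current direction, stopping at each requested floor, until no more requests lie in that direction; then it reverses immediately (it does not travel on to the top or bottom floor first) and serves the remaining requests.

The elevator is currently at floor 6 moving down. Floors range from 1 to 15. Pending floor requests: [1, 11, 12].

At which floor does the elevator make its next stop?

Current floor: 6, direction: down
Requests above: [11, 12]
Requests below: [1]
Moving down and requests lie below → nearest below is max([1]) = 1

Answer: 1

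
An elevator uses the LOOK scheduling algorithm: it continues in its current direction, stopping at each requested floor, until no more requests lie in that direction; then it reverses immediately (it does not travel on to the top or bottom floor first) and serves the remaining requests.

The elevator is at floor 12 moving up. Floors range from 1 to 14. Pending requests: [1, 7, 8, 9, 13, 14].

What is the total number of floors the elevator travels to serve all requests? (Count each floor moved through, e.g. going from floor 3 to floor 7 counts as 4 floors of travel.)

Start at floor 12 moving up, LOOK stop order: [13, 14, 9, 8, 7, 1]
  12 → 13: |13-12| = 1, total = 1
  13 → 14: |14-13| = 1, total = 2
  14 → 9: |9-14| = 5, total = 7
  9 → 8: |8-9| = 1, total = 8
  8 → 7: |7-8| = 1, total = 9
  7 → 1: |1-7| = 6, total = 15

Answer: 15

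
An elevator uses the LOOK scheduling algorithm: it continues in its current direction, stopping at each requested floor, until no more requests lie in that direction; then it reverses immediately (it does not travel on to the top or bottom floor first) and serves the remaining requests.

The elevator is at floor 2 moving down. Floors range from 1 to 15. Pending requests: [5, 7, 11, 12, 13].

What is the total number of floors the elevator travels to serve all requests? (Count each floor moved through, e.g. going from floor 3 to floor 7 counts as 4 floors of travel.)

Start at floor 2 moving down, LOOK stop order: [5, 7, 11, 12, 13]
  2 → 5: |5-2| = 3, total = 3
  5 → 7: |7-5| = 2, total = 5
  7 → 11: |11-7| = 4, total = 9
  11 → 12: |12-11| = 1, total = 10
  12 → 13: |13-12| = 1, total = 11

Answer: 11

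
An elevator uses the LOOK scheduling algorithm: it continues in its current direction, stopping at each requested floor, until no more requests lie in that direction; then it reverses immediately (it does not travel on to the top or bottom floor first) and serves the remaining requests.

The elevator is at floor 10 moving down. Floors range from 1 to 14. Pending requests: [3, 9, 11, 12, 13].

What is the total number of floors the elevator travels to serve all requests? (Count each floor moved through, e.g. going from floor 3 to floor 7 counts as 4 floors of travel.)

Start at floor 10 moving down, LOOK stop order: [9, 3, 11, 12, 13]
  10 → 9: |9-10| = 1, total = 1
  9 → 3: |3-9| = 6, total = 7
  3 → 11: |11-3| = 8, total = 15
  11 → 12: |12-11| = 1, total = 16
  12 → 13: |13-12| = 1, total = 17

Answer: 17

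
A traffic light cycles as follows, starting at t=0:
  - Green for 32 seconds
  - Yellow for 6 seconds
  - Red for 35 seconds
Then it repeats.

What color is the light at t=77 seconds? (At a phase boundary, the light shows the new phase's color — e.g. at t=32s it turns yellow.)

Cycle length = 32 + 6 + 35 = 73s
t = 77, phase_t = 77 mod 73 = 4
4 < 32 (green end) → GREEN

Answer: green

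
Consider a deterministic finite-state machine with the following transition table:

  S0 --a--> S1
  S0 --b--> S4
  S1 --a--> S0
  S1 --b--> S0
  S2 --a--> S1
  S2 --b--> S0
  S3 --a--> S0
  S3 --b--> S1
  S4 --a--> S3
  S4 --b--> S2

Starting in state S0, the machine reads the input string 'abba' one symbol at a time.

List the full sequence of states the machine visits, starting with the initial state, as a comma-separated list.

Start: S0
  read 'a': S0 --a--> S1
  read 'b': S1 --b--> S0
  read 'b': S0 --b--> S4
  read 'a': S4 --a--> S3

Answer: S0, S1, S0, S4, S3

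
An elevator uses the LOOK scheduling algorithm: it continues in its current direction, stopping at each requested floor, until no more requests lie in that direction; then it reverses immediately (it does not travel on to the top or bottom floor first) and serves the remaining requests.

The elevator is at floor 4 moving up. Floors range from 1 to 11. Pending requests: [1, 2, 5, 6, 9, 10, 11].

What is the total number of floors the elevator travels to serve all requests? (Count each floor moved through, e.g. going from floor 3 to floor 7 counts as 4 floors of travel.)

Answer: 17

Derivation:
Start at floor 4 moving up, LOOK stop order: [5, 6, 9, 10, 11, 2, 1]
  4 → 5: |5-4| = 1, total = 1
  5 → 6: |6-5| = 1, total = 2
  6 → 9: |9-6| = 3, total = 5
  9 → 10: |10-9| = 1, total = 6
  10 → 11: |11-10| = 1, total = 7
  11 → 2: |2-11| = 9, total = 16
  2 → 1: |1-2| = 1, total = 17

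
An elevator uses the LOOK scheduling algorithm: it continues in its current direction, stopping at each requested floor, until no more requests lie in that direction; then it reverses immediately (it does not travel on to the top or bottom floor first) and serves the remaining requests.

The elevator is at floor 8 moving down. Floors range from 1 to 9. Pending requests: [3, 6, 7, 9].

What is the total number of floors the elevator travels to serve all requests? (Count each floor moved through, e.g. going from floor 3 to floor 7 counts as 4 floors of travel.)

Start at floor 8 moving down, LOOK stop order: [7, 6, 3, 9]
  8 → 7: |7-8| = 1, total = 1
  7 → 6: |6-7| = 1, total = 2
  6 → 3: |3-6| = 3, total = 5
  3 → 9: |9-3| = 6, total = 11

Answer: 11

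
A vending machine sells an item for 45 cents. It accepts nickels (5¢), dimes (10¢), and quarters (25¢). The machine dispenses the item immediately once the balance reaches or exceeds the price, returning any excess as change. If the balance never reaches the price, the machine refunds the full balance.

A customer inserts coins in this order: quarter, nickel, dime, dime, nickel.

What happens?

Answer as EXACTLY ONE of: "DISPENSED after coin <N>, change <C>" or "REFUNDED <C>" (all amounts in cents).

Answer: DISPENSED after coin 4, change 5

Derivation:
Price: 45¢
Coin 1 (quarter, 25¢): balance = 25¢
Coin 2 (nickel, 5¢): balance = 30¢
Coin 3 (dime, 10¢): balance = 40¢
Coin 4 (dime, 10¢): balance = 50¢
  → balance >= price → DISPENSE, change = 50 - 45 = 5¢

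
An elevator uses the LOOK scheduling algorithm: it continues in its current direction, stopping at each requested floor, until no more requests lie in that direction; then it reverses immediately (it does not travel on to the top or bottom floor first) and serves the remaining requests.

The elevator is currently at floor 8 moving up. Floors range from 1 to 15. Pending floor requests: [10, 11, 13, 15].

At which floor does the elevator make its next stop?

Answer: 10

Derivation:
Current floor: 8, direction: up
Requests above: [10, 11, 13, 15]
Requests below: []
Moving up and requests lie above → nearest above is min([10, 11, 13, 15]) = 10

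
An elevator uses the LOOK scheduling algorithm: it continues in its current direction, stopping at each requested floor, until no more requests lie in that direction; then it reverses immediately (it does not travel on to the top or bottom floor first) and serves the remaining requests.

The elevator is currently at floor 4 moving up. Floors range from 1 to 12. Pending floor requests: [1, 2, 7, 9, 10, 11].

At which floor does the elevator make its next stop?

Answer: 7

Derivation:
Current floor: 4, direction: up
Requests above: [7, 9, 10, 11]
Requests below: [1, 2]
Moving up and requests lie above → nearest above is min([7, 9, 10, 11]) = 7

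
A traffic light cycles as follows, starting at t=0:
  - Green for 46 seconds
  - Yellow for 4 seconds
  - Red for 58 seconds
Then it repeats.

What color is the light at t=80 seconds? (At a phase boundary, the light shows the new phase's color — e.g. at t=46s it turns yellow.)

Cycle length = 46 + 4 + 58 = 108s
t = 80, phase_t = 80 mod 108 = 80
80 >= 50 → RED

Answer: red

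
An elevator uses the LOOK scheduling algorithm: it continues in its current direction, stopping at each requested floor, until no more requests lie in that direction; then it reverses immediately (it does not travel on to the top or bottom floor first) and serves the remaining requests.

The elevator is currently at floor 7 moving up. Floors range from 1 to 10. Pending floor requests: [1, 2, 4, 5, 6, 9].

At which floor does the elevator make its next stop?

Current floor: 7, direction: up
Requests above: [9]
Requests below: [1, 2, 4, 5, 6]
Moving up and requests lie above → nearest above is min([9]) = 9

Answer: 9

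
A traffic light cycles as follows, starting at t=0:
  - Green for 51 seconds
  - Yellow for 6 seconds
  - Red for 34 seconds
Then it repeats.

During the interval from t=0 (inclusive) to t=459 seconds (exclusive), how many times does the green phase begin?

Cycle = 51+6+34 = 91s
green phase starts at t = k*91 + 0 for k=0,1,2,...
Need k*91+0 < 459 → k < 5.044
k ∈ {0, ..., 5} → 6 starts

Answer: 6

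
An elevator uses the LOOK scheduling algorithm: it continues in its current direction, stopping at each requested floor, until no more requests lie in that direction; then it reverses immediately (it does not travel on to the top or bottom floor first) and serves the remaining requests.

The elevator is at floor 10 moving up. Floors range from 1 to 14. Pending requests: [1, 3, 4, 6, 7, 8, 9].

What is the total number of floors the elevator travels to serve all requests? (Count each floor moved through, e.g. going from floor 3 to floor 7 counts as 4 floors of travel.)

Answer: 9

Derivation:
Start at floor 10 moving up, LOOK stop order: [9, 8, 7, 6, 4, 3, 1]
  10 → 9: |9-10| = 1, total = 1
  9 → 8: |8-9| = 1, total = 2
  8 → 7: |7-8| = 1, total = 3
  7 → 6: |6-7| = 1, total = 4
  6 → 4: |4-6| = 2, total = 6
  4 → 3: |3-4| = 1, total = 7
  3 → 1: |1-3| = 2, total = 9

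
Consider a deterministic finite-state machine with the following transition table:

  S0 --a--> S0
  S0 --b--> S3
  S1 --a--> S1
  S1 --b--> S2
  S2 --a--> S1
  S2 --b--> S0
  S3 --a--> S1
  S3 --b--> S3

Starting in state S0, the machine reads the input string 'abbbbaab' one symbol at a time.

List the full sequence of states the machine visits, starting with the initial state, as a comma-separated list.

Start: S0
  read 'a': S0 --a--> S0
  read 'b': S0 --b--> S3
  read 'b': S3 --b--> S3
  read 'b': S3 --b--> S3
  read 'b': S3 --b--> S3
  read 'a': S3 --a--> S1
  read 'a': S1 --a--> S1
  read 'b': S1 --b--> S2

Answer: S0, S0, S3, S3, S3, S3, S1, S1, S2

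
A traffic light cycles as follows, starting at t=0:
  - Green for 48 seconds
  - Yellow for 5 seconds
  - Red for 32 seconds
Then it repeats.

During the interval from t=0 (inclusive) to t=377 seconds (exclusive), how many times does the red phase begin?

Answer: 4

Derivation:
Cycle = 48+5+32 = 85s
red phase starts at t = k*85 + 53 for k=0,1,2,...
Need k*85+53 < 377 → k < 3.812
k ∈ {0, ..., 3} → 4 starts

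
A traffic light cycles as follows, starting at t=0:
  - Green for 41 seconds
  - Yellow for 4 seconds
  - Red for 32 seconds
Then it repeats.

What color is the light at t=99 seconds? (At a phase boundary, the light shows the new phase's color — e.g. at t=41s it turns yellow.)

Answer: green

Derivation:
Cycle length = 41 + 4 + 32 = 77s
t = 99, phase_t = 99 mod 77 = 22
22 < 41 (green end) → GREEN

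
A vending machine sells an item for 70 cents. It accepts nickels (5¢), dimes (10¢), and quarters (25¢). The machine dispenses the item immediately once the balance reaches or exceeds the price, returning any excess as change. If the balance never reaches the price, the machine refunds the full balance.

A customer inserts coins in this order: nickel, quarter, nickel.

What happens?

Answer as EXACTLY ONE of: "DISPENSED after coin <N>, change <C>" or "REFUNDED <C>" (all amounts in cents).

Price: 70¢
Coin 1 (nickel, 5¢): balance = 5¢
Coin 2 (quarter, 25¢): balance = 30¢
Coin 3 (nickel, 5¢): balance = 35¢
All coins inserted, balance 35¢ < price 70¢ → REFUND 35¢

Answer: REFUNDED 35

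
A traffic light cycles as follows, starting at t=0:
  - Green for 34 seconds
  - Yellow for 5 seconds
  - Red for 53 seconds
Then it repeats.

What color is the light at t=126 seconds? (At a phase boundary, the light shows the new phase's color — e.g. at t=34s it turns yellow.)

Answer: yellow

Derivation:
Cycle length = 34 + 5 + 53 = 92s
t = 126, phase_t = 126 mod 92 = 34
34 <= 34 < 39 (yellow end) → YELLOW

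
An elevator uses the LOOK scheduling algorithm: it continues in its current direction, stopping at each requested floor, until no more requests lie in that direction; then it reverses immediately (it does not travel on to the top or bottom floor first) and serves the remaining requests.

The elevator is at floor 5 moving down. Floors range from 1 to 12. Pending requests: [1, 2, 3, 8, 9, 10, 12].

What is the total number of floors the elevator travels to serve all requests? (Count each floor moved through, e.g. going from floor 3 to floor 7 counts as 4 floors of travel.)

Answer: 15

Derivation:
Start at floor 5 moving down, LOOK stop order: [3, 2, 1, 8, 9, 10, 12]
  5 → 3: |3-5| = 2, total = 2
  3 → 2: |2-3| = 1, total = 3
  2 → 1: |1-2| = 1, total = 4
  1 → 8: |8-1| = 7, total = 11
  8 → 9: |9-8| = 1, total = 12
  9 → 10: |10-9| = 1, total = 13
  10 → 12: |12-10| = 2, total = 15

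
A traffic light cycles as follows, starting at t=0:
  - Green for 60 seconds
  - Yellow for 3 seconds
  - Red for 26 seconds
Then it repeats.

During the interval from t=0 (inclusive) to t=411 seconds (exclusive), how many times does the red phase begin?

Answer: 4

Derivation:
Cycle = 60+3+26 = 89s
red phase starts at t = k*89 + 63 for k=0,1,2,...
Need k*89+63 < 411 → k < 3.910
k ∈ {0, ..., 3} → 4 starts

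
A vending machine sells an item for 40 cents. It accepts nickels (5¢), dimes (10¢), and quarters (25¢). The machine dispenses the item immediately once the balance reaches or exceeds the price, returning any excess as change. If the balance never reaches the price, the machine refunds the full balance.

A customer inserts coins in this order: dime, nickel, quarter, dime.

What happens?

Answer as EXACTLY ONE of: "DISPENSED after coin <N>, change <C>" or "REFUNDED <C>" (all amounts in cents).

Answer: DISPENSED after coin 3, change 0

Derivation:
Price: 40¢
Coin 1 (dime, 10¢): balance = 10¢
Coin 2 (nickel, 5¢): balance = 15¢
Coin 3 (quarter, 25¢): balance = 40¢
  → balance >= price → DISPENSE, change = 40 - 40 = 0¢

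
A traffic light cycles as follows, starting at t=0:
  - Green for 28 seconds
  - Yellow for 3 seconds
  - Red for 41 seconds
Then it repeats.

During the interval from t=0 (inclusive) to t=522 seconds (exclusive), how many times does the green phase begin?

Answer: 8

Derivation:
Cycle = 28+3+41 = 72s
green phase starts at t = k*72 + 0 for k=0,1,2,...
Need k*72+0 < 522 → k < 7.250
k ∈ {0, ..., 7} → 8 starts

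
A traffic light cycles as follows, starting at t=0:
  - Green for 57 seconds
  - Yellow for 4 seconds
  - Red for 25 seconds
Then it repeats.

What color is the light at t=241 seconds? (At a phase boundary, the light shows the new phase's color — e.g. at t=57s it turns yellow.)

Answer: red

Derivation:
Cycle length = 57 + 4 + 25 = 86s
t = 241, phase_t = 241 mod 86 = 69
69 >= 61 → RED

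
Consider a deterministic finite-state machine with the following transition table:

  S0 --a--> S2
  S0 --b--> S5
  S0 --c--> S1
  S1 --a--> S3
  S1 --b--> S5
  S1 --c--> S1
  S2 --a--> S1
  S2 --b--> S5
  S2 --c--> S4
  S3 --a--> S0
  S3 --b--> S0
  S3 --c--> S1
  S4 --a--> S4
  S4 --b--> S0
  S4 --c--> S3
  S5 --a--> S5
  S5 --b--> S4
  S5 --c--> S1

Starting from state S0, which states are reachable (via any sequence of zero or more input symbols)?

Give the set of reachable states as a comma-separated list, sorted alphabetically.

BFS from S0:
  visit S0: S0--a-->S2 (new), S0--b-->S5 (new), S0--c-->S1 (new)
  visit S2: S2--a-->S1 (seen), S2--b-->S5 (seen), S2--c-->S4 (new)
  visit S5: S5--a-->S5 (seen), S5--b-->S4 (seen), S5--c-->S1 (seen)
  visit S1: S1--a-->S3 (new), S1--b-->S5 (seen), S1--c-->S1 (seen)
  visit S4: S4--a-->S4 (seen), S4--b-->S0 (seen), S4--c-->S3 (seen)
  visit S3: S3--a-->S0 (seen), S3--b-->S0 (seen), S3--c-->S1 (seen)

Answer: S0, S1, S2, S3, S4, S5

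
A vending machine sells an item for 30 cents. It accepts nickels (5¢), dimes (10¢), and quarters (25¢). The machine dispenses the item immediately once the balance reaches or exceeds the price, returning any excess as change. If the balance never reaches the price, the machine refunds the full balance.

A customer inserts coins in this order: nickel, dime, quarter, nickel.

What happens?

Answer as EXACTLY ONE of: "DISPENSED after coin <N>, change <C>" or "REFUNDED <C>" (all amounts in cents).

Price: 30¢
Coin 1 (nickel, 5¢): balance = 5¢
Coin 2 (dime, 10¢): balance = 15¢
Coin 3 (quarter, 25¢): balance = 40¢
  → balance >= price → DISPENSE, change = 40 - 30 = 10¢

Answer: DISPENSED after coin 3, change 10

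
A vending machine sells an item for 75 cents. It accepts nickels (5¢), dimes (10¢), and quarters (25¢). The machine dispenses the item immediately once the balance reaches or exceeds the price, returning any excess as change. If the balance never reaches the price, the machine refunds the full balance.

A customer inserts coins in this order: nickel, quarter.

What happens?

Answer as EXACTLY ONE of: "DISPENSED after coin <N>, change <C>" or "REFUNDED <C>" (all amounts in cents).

Answer: REFUNDED 30

Derivation:
Price: 75¢
Coin 1 (nickel, 5¢): balance = 5¢
Coin 2 (quarter, 25¢): balance = 30¢
All coins inserted, balance 30¢ < price 75¢ → REFUND 30¢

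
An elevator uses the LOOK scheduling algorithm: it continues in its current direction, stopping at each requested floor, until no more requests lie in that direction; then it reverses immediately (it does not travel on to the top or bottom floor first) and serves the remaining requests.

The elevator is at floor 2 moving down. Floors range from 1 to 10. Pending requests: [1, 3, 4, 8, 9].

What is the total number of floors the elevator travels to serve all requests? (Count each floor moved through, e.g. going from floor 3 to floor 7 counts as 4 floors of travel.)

Answer: 9

Derivation:
Start at floor 2 moving down, LOOK stop order: [1, 3, 4, 8, 9]
  2 → 1: |1-2| = 1, total = 1
  1 → 3: |3-1| = 2, total = 3
  3 → 4: |4-3| = 1, total = 4
  4 → 8: |8-4| = 4, total = 8
  8 → 9: |9-8| = 1, total = 9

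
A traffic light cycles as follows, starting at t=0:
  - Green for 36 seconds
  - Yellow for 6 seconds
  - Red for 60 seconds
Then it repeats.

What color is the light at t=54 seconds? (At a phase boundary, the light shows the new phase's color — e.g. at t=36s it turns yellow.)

Cycle length = 36 + 6 + 60 = 102s
t = 54, phase_t = 54 mod 102 = 54
54 >= 42 → RED

Answer: red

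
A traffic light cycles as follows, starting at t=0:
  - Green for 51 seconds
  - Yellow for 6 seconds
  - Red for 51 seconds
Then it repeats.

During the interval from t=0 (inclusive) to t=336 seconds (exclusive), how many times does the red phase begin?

Answer: 3

Derivation:
Cycle = 51+6+51 = 108s
red phase starts at t = k*108 + 57 for k=0,1,2,...
Need k*108+57 < 336 → k < 2.583
k ∈ {0, ..., 2} → 3 starts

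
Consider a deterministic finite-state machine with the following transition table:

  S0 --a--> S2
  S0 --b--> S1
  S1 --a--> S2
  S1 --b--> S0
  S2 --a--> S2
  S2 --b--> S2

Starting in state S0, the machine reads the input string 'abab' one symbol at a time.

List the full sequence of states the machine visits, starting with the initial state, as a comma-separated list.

Answer: S0, S2, S2, S2, S2

Derivation:
Start: S0
  read 'a': S0 --a--> S2
  read 'b': S2 --b--> S2
  read 'a': S2 --a--> S2
  read 'b': S2 --b--> S2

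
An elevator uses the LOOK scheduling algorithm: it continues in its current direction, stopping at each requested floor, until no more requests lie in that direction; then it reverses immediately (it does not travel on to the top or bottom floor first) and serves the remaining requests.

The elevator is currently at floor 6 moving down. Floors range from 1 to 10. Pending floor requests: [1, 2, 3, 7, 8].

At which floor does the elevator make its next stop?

Current floor: 6, direction: down
Requests above: [7, 8]
Requests below: [1, 2, 3]
Moving down and requests lie below → nearest below is max([1, 2, 3]) = 3

Answer: 3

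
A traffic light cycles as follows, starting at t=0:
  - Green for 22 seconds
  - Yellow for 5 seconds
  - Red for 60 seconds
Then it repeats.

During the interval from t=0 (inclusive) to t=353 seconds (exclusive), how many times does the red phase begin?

Answer: 4

Derivation:
Cycle = 22+5+60 = 87s
red phase starts at t = k*87 + 27 for k=0,1,2,...
Need k*87+27 < 353 → k < 3.747
k ∈ {0, ..., 3} → 4 starts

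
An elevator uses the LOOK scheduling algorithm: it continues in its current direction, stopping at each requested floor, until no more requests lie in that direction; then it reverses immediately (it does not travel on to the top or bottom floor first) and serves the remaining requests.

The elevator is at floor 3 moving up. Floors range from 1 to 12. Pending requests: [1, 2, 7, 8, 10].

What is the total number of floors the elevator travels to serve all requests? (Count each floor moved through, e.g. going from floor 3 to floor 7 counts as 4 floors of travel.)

Start at floor 3 moving up, LOOK stop order: [7, 8, 10, 2, 1]
  3 → 7: |7-3| = 4, total = 4
  7 → 8: |8-7| = 1, total = 5
  8 → 10: |10-8| = 2, total = 7
  10 → 2: |2-10| = 8, total = 15
  2 → 1: |1-2| = 1, total = 16

Answer: 16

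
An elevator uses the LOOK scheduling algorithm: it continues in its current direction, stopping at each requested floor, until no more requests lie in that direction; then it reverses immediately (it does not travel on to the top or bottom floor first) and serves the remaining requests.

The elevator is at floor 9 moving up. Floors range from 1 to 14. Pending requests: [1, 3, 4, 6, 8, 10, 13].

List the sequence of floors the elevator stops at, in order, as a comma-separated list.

Answer: 10, 13, 8, 6, 4, 3, 1

Derivation:
Current: 9, moving UP
Serve above first (ascending): [10, 13]
Then reverse, serve below (descending): [8, 6, 4, 3, 1]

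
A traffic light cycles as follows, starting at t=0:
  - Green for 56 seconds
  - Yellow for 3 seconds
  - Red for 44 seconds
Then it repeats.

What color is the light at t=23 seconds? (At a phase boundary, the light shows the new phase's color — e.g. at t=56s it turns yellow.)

Cycle length = 56 + 3 + 44 = 103s
t = 23, phase_t = 23 mod 103 = 23
23 < 56 (green end) → GREEN

Answer: green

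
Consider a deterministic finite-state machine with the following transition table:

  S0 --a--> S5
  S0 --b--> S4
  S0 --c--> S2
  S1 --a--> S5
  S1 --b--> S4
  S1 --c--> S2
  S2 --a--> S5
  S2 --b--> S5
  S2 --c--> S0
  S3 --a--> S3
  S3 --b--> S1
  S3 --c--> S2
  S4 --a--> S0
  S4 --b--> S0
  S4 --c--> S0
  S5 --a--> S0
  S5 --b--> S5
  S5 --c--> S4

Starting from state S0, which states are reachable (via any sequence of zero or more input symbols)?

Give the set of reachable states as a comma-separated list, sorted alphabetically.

Answer: S0, S2, S4, S5

Derivation:
BFS from S0:
  visit S0: S0--a-->S5 (new), S0--b-->S4 (new), S0--c-->S2 (new)
  visit S5: S5--a-->S0 (seen), S5--b-->S5 (seen), S5--c-->S4 (seen)
  visit S4: S4--a-->S0 (seen), S4--b-->S0 (seen), S4--c-->S0 (seen)
  visit S2: S2--a-->S5 (seen), S2--b-->S5 (seen), S2--c-->S0 (seen)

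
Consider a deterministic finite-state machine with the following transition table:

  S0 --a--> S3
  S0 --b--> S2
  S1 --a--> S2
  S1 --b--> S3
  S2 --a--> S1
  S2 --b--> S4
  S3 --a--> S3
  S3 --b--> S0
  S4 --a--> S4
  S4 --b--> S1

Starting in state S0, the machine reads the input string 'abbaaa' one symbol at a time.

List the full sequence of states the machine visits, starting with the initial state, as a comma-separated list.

Answer: S0, S3, S0, S2, S1, S2, S1

Derivation:
Start: S0
  read 'a': S0 --a--> S3
  read 'b': S3 --b--> S0
  read 'b': S0 --b--> S2
  read 'a': S2 --a--> S1
  read 'a': S1 --a--> S2
  read 'a': S2 --a--> S1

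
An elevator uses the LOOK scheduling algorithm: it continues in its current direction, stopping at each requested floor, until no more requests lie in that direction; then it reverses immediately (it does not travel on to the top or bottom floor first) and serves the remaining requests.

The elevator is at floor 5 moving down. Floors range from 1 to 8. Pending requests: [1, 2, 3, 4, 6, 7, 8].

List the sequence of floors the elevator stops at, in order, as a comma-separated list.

Current: 5, moving DOWN
Serve below first (descending): [4, 3, 2, 1]
Then reverse, serve above (ascending): [6, 7, 8]

Answer: 4, 3, 2, 1, 6, 7, 8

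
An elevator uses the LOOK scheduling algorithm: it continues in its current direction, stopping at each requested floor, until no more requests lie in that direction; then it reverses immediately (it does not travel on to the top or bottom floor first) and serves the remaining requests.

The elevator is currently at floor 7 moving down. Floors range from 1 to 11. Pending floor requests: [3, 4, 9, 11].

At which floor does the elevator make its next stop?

Current floor: 7, direction: down
Requests above: [9, 11]
Requests below: [3, 4]
Moving down and requests lie below → nearest below is max([3, 4]) = 4

Answer: 4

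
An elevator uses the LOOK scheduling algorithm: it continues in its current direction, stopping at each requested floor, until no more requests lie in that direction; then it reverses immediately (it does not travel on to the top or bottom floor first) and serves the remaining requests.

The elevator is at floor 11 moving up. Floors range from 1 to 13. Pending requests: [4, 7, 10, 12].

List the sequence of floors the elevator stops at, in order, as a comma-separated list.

Answer: 12, 10, 7, 4

Derivation:
Current: 11, moving UP
Serve above first (ascending): [12]
Then reverse, serve below (descending): [10, 7, 4]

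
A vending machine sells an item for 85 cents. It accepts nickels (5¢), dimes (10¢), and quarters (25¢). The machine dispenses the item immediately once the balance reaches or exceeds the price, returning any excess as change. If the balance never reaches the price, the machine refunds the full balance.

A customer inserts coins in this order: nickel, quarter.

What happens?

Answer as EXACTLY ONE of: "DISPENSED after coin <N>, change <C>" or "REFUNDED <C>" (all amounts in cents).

Price: 85¢
Coin 1 (nickel, 5¢): balance = 5¢
Coin 2 (quarter, 25¢): balance = 30¢
All coins inserted, balance 30¢ < price 85¢ → REFUND 30¢

Answer: REFUNDED 30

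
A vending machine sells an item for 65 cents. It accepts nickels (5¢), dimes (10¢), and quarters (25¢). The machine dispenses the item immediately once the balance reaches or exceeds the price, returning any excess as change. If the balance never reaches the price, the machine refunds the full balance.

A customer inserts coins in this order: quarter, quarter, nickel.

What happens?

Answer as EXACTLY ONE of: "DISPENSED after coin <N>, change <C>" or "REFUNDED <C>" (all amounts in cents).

Price: 65¢
Coin 1 (quarter, 25¢): balance = 25¢
Coin 2 (quarter, 25¢): balance = 50¢
Coin 3 (nickel, 5¢): balance = 55¢
All coins inserted, balance 55¢ < price 65¢ → REFUND 55¢

Answer: REFUNDED 55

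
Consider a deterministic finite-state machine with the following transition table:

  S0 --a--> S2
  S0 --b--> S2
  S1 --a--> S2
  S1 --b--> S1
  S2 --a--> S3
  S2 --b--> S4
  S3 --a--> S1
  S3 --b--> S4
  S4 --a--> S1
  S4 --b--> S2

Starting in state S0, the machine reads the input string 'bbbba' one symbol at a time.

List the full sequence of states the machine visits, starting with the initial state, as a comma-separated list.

Answer: S0, S2, S4, S2, S4, S1

Derivation:
Start: S0
  read 'b': S0 --b--> S2
  read 'b': S2 --b--> S4
  read 'b': S4 --b--> S2
  read 'b': S2 --b--> S4
  read 'a': S4 --a--> S1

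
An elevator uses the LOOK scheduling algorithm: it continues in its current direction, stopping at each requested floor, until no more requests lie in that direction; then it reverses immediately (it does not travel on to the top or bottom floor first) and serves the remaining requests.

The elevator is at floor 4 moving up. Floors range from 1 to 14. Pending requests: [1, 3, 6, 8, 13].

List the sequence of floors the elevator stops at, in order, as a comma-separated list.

Answer: 6, 8, 13, 3, 1

Derivation:
Current: 4, moving UP
Serve above first (ascending): [6, 8, 13]
Then reverse, serve below (descending): [3, 1]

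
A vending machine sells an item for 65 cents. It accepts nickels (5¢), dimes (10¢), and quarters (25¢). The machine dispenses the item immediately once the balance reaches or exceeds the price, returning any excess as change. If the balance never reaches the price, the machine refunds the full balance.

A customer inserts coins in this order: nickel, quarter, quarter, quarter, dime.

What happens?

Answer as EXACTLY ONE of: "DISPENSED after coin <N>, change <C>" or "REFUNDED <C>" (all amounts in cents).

Price: 65¢
Coin 1 (nickel, 5¢): balance = 5¢
Coin 2 (quarter, 25¢): balance = 30¢
Coin 3 (quarter, 25¢): balance = 55¢
Coin 4 (quarter, 25¢): balance = 80¢
  → balance >= price → DISPENSE, change = 80 - 65 = 15¢

Answer: DISPENSED after coin 4, change 15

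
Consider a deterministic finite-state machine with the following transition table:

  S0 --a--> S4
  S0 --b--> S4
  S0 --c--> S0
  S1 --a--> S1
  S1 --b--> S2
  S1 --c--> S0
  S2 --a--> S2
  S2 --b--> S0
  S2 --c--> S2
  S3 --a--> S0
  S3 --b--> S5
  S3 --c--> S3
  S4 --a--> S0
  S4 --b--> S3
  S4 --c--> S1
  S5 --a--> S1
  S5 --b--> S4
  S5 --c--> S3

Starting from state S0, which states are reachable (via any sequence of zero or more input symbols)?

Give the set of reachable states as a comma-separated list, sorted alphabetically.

BFS from S0:
  visit S0: S0--a-->S4 (new), S0--b-->S4 (seen), S0--c-->S0 (seen)
  visit S4: S4--a-->S0 (seen), S4--b-->S3 (new), S4--c-->S1 (new)
  visit S3: S3--a-->S0 (seen), S3--b-->S5 (new), S3--c-->S3 (seen)
  visit S1: S1--a-->S1 (seen), S1--b-->S2 (new), S1--c-->S0 (seen)
  visit S5: S5--a-->S1 (seen), S5--b-->S4 (seen), S5--c-->S3 (seen)
  visit S2: S2--a-->S2 (seen), S2--b-->S0 (seen), S2--c-->S2 (seen)

Answer: S0, S1, S2, S3, S4, S5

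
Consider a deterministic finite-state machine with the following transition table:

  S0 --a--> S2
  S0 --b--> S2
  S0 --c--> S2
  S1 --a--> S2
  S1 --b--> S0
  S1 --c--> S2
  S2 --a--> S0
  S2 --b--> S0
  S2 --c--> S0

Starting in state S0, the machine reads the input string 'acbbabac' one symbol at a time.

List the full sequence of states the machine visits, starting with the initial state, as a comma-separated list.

Answer: S0, S2, S0, S2, S0, S2, S0, S2, S0

Derivation:
Start: S0
  read 'a': S0 --a--> S2
  read 'c': S2 --c--> S0
  read 'b': S0 --b--> S2
  read 'b': S2 --b--> S0
  read 'a': S0 --a--> S2
  read 'b': S2 --b--> S0
  read 'a': S0 --a--> S2
  read 'c': S2 --c--> S0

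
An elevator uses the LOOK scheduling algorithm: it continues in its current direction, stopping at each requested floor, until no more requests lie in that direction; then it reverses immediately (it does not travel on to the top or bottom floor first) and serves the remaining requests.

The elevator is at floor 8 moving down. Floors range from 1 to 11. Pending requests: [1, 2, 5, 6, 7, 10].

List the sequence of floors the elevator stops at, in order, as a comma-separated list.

Answer: 7, 6, 5, 2, 1, 10

Derivation:
Current: 8, moving DOWN
Serve below first (descending): [7, 6, 5, 2, 1]
Then reverse, serve above (ascending): [10]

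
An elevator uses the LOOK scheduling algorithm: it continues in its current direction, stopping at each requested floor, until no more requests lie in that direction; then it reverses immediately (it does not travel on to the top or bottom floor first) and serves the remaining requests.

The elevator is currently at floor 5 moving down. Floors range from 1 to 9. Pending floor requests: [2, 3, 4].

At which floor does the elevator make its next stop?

Answer: 4

Derivation:
Current floor: 5, direction: down
Requests above: []
Requests below: [2, 3, 4]
Moving down and requests lie below → nearest below is max([2, 3, 4]) = 4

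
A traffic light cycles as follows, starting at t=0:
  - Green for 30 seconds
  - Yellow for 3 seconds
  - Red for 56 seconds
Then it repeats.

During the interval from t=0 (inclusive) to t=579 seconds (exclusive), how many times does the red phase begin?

Answer: 7

Derivation:
Cycle = 30+3+56 = 89s
red phase starts at t = k*89 + 33 for k=0,1,2,...
Need k*89+33 < 579 → k < 6.135
k ∈ {0, ..., 6} → 7 starts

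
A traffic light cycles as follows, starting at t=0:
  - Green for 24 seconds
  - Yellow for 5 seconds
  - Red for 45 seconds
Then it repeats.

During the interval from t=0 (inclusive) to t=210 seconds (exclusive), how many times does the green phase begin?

Answer: 3

Derivation:
Cycle = 24+5+45 = 74s
green phase starts at t = k*74 + 0 for k=0,1,2,...
Need k*74+0 < 210 → k < 2.838
k ∈ {0, ..., 2} → 3 starts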